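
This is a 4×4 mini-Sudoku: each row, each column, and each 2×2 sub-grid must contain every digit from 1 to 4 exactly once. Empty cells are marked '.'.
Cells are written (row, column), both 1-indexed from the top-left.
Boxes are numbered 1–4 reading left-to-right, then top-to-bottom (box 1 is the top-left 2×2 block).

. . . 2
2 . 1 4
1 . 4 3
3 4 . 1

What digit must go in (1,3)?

3

Row 1 already contains {2}.
Column 3 already contains {1, 4}.
Its 2×2 block (box 2) already contains {1, 2, 4}.
The only value from 1–4 not eliminated is 3, so (1,3) = 3.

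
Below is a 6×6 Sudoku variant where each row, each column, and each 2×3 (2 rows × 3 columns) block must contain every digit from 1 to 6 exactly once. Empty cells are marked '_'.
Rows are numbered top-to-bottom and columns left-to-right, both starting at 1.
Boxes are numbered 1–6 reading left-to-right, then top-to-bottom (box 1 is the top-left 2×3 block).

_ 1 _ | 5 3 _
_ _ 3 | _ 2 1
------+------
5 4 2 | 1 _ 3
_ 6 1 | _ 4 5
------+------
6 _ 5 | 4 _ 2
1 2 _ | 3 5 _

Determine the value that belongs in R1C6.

Cell R1C6 itself could take any of {4, 6} by direct elimination.
Consider where 4 can go in box 2.
R2C4 is out (column 4 already has a 4).
So the only cell in box 2 that can hold 4 is R1C6.
Therefore R1C6 = 4.

4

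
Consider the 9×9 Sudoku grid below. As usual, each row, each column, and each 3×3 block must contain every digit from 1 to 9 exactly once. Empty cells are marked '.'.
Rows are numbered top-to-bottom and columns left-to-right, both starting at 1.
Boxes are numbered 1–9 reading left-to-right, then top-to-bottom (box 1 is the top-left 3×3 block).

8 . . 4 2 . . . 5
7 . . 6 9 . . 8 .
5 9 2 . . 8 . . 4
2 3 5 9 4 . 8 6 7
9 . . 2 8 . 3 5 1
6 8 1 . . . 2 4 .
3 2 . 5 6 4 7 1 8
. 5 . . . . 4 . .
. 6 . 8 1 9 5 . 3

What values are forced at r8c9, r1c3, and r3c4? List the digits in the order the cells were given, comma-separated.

6,6,1

For r8c9:
  Consider where 6 can go in box 9.
  r8c8 is out (column 8 already has a 6).
  r9c8 is out (row 9 already has a 6).
  So the only cell in box 9 that can hold 6 is r8c9.
  So r8c9 = 6.
For r1c3:
  Consider where 6 can go in column 3.
  r2c3 is out (row 2 already has a 6).
  r5c3 is out (box 4 already has a 6).
  r7c3 is out (row 7 already has a 6).
  r8c3 is out (box 7 already has a 6).
  r9c3 is out (row 9 already has a 6).
  So the only cell in column 3 that can hold 6 is r1c3.
  So r1c3 = 6.
For r3c4:
  Consider where 1 can go in column 4.
  r6c4 is out (row 6 already has a 1).
  r8c4 is out (box 8 already has a 1).
  So the only cell in column 4 that can hold 1 is r3c4.
  So r3c4 = 1.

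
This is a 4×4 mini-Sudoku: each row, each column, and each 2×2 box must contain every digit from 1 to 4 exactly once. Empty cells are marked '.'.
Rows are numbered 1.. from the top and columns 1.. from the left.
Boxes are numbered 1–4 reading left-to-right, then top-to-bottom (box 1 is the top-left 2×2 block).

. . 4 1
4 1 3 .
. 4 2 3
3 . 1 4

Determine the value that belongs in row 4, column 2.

Row 4 already contains {1, 3, 4}.
Column 2 already contains {1, 4}.
Its 2×2 block (box 3) already contains {3, 4}.
The only value from 1–4 not eliminated is 2, so row 4, column 2 = 2.

2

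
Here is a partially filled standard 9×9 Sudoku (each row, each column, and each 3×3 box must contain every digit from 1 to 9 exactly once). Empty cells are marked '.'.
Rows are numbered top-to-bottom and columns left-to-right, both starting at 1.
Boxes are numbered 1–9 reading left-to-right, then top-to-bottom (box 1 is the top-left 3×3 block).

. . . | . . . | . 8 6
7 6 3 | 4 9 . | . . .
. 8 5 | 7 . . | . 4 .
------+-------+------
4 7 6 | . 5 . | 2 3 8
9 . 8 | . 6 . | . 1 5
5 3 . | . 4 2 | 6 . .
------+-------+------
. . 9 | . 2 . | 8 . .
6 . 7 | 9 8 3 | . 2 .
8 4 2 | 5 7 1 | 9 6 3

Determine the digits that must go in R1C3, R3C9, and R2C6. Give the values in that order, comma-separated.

4,9,8

For R1C3:
  Consider where 4 can go in row 1.
  R1C1 is out (column 1 already has a 4). R1C2 is out (column 2 already has a 4). R1C4 is out (column 4 already has a 4). R1C5 is out (column 5 already has a 4). The remaining empty cells in row 1 are similarly blocked.
  So the only cell in row 1 that can hold 4 is R1C3.
  So R1C3 = 4.
For R3C9:
  Consider where 9 can go in row 3.
  R3C1 is out (column 1 already has a 9).
  R3C5 is out (column 5 already has a 9).
  R3C6 is out (box 2 already has a 9).
  R3C7 is out (column 7 already has a 9).
  So the only cell in row 3 that can hold 9 is R3C9.
  So R3C9 = 9.
For R2C6:
  Consider where 8 can go in row 2.
  R2C7 is out (column 7 already has a 8).
  R2C8 is out (column 8 already has a 8).
  R2C9 is out (column 9 already has a 8).
  So the only cell in row 2 that can hold 8 is R2C6.
  So R2C6 = 8.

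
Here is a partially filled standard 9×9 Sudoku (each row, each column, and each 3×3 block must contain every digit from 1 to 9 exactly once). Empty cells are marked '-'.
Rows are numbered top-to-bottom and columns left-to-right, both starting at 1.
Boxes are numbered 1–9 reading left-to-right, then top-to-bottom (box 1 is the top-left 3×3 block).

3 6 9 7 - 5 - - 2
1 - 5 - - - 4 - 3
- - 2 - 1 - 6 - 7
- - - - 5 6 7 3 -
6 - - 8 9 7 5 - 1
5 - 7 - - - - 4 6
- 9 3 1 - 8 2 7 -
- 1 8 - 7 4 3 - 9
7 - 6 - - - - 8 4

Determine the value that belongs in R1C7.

Cell R1C7 itself could take any of {1, 8} by direct elimination.
Consider where 8 can go in box 3.
R1C8 is out (column 8 already has a 8).
R2C8 is out (column 8 already has a 8).
R3C8 is out (column 8 already has a 8).
So the only cell in box 3 that can hold 8 is R1C7.
Therefore R1C7 = 8.

8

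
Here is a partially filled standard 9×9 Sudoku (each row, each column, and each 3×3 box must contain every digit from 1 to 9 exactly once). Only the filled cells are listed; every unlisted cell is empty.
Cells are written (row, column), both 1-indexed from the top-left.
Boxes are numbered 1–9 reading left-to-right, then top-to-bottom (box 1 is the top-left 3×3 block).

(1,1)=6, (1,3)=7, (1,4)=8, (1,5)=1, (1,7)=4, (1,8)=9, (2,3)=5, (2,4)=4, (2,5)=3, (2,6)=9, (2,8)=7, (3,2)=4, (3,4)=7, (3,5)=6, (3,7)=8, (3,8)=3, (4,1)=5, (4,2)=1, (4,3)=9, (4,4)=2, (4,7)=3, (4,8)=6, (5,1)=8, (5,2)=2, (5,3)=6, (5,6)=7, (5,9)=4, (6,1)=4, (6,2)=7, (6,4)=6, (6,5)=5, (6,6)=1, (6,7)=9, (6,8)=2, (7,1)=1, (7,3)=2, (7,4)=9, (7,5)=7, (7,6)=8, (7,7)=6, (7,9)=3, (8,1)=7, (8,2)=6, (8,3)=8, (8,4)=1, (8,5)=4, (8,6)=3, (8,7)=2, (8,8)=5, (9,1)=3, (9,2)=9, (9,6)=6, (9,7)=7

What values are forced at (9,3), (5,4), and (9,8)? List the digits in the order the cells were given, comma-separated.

4,3,8

For (9,3):
  Row 9 already contains {3, 6, 7, 9}.
  Column 3 already contains {2, 5, 6, 7, 8, 9}.
  Its 3×3 block (box 7) already contains {1, 2, 3, 6, 7, 8, 9}.
  The only value from 1–9 not eliminated is 4, so (9,3) = 4.
For (5,4):
  Row 5 already contains {2, 4, 6, 7, 8}.
  Column 4 already contains {1, 2, 4, 6, 7, 8, 9}.
  Its 3×3 block (box 5) already contains {1, 2, 5, 6, 7}.
  The only value from 1–9 not eliminated is 3, so (5,4) = 3.
For (9,8):
  Consider where 8 can go in column 8.
  (5,8) is out (row 5 already has a 8).
  (7,8) is out (row 7 already has a 8).
  So the only cell in column 8 that can hold 8 is (9,8).
  So (9,8) = 8.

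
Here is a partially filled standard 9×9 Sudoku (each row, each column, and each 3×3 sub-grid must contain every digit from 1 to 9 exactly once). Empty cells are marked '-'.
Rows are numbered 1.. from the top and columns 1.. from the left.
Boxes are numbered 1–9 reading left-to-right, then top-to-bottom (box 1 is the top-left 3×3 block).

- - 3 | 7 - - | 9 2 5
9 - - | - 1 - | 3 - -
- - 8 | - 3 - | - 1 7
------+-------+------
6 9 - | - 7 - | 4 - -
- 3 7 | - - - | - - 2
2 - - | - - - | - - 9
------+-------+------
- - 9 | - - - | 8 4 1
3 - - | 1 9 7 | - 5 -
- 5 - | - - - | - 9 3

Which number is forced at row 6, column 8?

7

Cell row 6, column 8 itself could take any of {3, 6, 7, 8} by direct elimination.
Consider where 7 can go in column 8.
row 2, column 8 is out (box 3 already has a 7).
row 4, column 8 is out (row 4 already has a 7).
row 5, column 8 is out (row 5 already has a 7).
So the only cell in column 8 that can hold 7 is row 6, column 8.
Therefore row 6, column 8 = 7.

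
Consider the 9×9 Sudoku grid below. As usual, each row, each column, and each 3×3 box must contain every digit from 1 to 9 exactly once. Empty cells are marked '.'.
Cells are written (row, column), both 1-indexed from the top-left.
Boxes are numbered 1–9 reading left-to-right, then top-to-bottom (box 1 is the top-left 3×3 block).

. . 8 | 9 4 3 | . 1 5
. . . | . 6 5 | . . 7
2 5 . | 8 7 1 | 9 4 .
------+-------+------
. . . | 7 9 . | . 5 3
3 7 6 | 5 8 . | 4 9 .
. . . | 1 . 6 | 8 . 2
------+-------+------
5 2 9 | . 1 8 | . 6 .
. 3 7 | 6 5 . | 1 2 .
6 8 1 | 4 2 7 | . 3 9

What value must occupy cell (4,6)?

4

Cell (4,6) itself could take any of {2, 4} by direct elimination.
Consider where 4 can go in column 6.
(5,6) is out (row 5 already has a 4).
(8,6) is out (box 8 already has a 4).
So the only cell in column 6 that can hold 4 is (4,6).
Therefore (4,6) = 4.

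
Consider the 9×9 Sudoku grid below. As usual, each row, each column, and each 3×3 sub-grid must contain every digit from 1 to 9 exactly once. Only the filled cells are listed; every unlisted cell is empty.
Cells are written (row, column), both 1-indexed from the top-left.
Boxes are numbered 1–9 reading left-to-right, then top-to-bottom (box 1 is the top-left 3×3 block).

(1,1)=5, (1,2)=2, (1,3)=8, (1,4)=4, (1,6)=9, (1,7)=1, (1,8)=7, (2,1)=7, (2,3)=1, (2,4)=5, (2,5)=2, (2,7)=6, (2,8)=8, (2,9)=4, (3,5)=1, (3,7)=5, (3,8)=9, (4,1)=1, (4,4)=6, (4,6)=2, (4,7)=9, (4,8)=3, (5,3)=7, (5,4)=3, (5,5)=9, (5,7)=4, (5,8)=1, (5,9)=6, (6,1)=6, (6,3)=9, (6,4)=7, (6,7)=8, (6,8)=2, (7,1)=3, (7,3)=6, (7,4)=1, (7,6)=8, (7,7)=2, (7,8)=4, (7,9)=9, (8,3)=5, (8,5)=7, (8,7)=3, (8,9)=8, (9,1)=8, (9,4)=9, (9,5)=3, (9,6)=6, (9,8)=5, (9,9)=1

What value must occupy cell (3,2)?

6

Cell (3,2) itself could take any of {3, 4, 6} by direct elimination.
Consider where 6 can go in row 3.
(3,1) is out (column 1 already has a 6).
(3,3) is out (column 3 already has a 6).
(3,4) is out (column 4 already has a 6).
(3,6) is out (column 6 already has a 6).
(3,9) is out (column 9 already has a 6).
So the only cell in row 3 that can hold 6 is (3,2).
Therefore (3,2) = 6.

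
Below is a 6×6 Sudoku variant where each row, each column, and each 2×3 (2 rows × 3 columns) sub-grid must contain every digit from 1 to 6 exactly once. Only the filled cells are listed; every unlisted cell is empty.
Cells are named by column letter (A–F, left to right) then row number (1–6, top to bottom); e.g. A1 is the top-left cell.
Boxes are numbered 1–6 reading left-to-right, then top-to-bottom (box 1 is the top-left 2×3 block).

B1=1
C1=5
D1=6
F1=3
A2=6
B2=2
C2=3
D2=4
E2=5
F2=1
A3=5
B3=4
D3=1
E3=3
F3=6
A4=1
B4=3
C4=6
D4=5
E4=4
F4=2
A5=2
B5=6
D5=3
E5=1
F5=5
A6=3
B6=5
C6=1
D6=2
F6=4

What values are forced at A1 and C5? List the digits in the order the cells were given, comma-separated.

4,4

For A1:
  Row 1 already contains {1, 3, 5, 6}.
  Column A already contains {1, 2, 3, 5, 6}.
  Its 2×3 block (box 1) already contains {1, 2, 3, 5, 6}.
  The only value from 1–6 not eliminated is 4, so A1 = 4.
For C5:
  Row 5 already contains {1, 2, 3, 5, 6}.
  Column C already contains {1, 3, 5, 6}.
  Its 2×3 block (box 5) already contains {1, 2, 3, 5, 6}.
  The only value from 1–6 not eliminated is 4, so C5 = 4.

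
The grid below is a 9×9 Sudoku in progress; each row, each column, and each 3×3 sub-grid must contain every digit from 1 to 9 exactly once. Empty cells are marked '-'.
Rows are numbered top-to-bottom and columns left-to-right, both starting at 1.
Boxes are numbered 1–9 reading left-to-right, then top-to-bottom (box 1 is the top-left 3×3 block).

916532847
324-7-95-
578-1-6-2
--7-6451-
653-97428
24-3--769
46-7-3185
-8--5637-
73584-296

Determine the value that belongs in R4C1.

8

Row 4 already contains {1, 4, 5, 6, 7}.
Column 1 already contains {2, 3, 4, 5, 6, 7, 9}.
Its 3×3 block (box 4) already contains {2, 3, 4, 5, 6, 7}.
The only value from 1–9 not eliminated is 8, so R4C1 = 8.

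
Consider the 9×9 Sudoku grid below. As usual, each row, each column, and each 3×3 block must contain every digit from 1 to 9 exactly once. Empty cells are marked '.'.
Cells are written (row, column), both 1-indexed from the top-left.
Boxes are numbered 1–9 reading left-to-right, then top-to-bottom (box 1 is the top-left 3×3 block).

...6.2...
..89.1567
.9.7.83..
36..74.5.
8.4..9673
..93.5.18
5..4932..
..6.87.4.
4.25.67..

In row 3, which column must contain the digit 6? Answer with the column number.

Consider where 6 can go in row 3.
(3,3) is out (column 3 already has a 6).
(3,5) is out (box 2 already has a 6).
(3,8) is out (column 8 already has a 6).
(3,9) is out (box 3 already has a 6).
So the only cell in row 3 that can hold 6 is (3,1).
That is column 1.

1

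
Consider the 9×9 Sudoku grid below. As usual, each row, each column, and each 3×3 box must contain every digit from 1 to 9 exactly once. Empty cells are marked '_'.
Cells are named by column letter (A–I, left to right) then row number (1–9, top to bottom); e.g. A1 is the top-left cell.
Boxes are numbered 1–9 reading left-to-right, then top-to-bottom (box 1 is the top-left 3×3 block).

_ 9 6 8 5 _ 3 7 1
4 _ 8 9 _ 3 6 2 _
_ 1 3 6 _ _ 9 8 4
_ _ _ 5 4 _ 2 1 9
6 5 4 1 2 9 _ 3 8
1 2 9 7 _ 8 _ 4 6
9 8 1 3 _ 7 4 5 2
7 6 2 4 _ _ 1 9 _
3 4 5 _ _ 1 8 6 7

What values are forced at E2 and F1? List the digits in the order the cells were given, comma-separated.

For E2:
  Consider where 1 can go in column E.
  E3 is out (row 3 already has a 1).
  E6 is out (row 6 already has a 1).
  E7 is out (row 7 already has a 1).
  E8 is out (row 8 already has a 1).
  E9 is out (row 9 already has a 1).
  So the only cell in column E that can hold 1 is E2.
  So E2 = 1.
For F1:
  Consider where 4 can go in column F.
  F3 is out (row 3 already has a 4).
  F4 is out (row 4 already has a 4).
  F8 is out (row 8 already has a 4).
  So the only cell in column F that can hold 4 is F1.
  So F1 = 4.

1,4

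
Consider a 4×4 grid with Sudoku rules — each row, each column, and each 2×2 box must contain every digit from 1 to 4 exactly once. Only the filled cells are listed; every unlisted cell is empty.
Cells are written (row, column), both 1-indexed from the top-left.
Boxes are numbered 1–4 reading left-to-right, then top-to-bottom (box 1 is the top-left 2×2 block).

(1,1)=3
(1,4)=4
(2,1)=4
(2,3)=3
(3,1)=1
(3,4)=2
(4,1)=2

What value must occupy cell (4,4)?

Cell (4,4) itself could take any of {1, 3} by direct elimination.
Consider where 3 can go in column 4.
(2,4) is out (row 2 already has a 3).
So the only cell in column 4 that can hold 3 is (4,4).
Therefore (4,4) = 3.

3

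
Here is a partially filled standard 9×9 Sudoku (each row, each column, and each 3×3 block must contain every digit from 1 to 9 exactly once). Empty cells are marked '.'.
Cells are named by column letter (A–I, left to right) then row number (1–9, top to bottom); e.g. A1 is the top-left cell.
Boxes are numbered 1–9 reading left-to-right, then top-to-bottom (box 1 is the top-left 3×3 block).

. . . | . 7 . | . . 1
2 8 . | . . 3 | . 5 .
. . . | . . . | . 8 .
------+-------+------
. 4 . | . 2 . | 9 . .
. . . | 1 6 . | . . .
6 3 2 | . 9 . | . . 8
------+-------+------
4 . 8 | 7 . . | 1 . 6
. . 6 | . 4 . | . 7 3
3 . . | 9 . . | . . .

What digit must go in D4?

3

Cell D4 itself could take any of {3, 5, 8} by direct elimination.
Consider where 3 can go in column D.
D1 is out (box 2 already has a 3).
D2 is out (row 2 already has a 3).
D3 is out (box 2 already has a 3).
D6 is out (row 6 already has a 3).
D8 is out (row 8 already has a 3).
So the only cell in column D that can hold 3 is D4.
Therefore D4 = 3.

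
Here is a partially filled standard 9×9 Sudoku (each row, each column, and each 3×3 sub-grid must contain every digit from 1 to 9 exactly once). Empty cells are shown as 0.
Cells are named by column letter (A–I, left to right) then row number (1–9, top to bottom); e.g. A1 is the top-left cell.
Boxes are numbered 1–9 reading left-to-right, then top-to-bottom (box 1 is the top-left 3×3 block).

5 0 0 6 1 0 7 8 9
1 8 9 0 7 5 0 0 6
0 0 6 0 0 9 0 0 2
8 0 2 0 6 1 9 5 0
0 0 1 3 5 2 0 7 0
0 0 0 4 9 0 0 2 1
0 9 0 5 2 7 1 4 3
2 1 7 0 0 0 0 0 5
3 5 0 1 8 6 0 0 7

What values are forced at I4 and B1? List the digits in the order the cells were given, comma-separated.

For I4:
  Row 4 already contains {1, 2, 5, 6, 8, 9}.
  Column I already contains {1, 2, 3, 5, 6, 7, 9}.
  Its 3×3 block (box 6) already contains {1, 2, 5, 7, 9}.
  The only value from 1–9 not eliminated is 4, so I4 = 4.
For B1:
  Consider where 2 can go in column B.
  B3 is out (row 3 already has a 2).
  B4 is out (row 4 already has a 2).
  B5 is out (row 5 already has a 2).
  B6 is out (row 6 already has a 2).
  So the only cell in column B that can hold 2 is B1.
  So B1 = 2.

4,2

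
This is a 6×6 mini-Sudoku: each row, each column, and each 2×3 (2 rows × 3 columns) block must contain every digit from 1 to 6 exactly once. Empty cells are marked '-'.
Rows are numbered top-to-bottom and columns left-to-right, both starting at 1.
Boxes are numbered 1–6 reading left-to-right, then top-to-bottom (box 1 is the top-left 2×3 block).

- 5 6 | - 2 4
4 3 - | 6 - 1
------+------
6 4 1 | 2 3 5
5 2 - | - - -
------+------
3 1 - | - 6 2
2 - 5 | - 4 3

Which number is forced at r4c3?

Row 4 already contains {2, 5}.
Column 3 already contains {1, 5, 6}.
Its 2×3 block (box 3) already contains {1, 2, 4, 5, 6}.
The only value from 1–6 not eliminated is 3, so r4c3 = 3.

3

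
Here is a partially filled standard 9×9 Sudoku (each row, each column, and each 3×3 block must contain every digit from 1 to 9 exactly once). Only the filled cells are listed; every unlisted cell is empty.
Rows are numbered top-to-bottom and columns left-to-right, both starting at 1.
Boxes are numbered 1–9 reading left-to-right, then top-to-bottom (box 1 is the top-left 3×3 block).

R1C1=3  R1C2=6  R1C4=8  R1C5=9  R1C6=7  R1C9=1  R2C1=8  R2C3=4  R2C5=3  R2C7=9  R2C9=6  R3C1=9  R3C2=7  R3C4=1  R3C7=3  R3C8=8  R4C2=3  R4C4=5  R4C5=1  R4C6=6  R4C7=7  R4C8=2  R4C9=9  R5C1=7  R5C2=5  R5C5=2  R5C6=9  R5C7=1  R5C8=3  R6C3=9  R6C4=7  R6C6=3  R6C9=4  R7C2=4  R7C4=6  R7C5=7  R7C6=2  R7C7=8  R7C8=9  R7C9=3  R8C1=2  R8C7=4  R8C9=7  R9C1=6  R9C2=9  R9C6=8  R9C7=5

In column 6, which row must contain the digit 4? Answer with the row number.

Consider where 4 can go in column 6.
R2C6 is out (row 2 already has a 4).
R8C6 is out (row 8 already has a 4).
So the only cell in column 6 that can hold 4 is R3C6.
That is row 3.

3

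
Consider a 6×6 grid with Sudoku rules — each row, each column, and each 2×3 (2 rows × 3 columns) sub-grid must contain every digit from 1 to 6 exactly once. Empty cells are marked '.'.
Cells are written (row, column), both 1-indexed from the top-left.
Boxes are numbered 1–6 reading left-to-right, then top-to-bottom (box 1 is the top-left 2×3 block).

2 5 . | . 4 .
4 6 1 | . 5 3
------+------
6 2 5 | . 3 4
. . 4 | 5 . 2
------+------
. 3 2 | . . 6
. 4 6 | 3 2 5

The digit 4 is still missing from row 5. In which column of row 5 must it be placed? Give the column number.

Consider where 4 can go in row 5.
(5,1) is out (column 1 already has a 4).
(5,5) is out (column 5 already has a 4).
So the only cell in row 5 that can hold 4 is (5,4).
That is column 4.

4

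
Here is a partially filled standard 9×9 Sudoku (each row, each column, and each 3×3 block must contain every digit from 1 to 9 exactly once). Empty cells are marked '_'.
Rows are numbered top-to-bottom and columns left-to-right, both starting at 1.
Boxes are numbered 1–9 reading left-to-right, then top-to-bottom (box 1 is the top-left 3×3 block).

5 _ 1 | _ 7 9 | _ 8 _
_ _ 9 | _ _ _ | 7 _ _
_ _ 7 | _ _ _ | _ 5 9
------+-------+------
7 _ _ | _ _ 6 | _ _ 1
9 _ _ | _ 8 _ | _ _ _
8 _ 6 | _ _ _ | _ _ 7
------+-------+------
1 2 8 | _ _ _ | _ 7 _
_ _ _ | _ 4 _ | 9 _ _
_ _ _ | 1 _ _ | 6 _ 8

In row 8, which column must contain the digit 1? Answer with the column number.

Consider where 1 can go in row 8.
R8C1 is out (column 1 already has a 1). R8C2 is out (box 7 already has a 1). R8C3 is out (column 3 already has a 1). R8C4 is out (column 4 already has a 1). The remaining empty cells in row 8 are similarly blocked.
So the only cell in row 8 that can hold 1 is R8C8.
That is column 8.

8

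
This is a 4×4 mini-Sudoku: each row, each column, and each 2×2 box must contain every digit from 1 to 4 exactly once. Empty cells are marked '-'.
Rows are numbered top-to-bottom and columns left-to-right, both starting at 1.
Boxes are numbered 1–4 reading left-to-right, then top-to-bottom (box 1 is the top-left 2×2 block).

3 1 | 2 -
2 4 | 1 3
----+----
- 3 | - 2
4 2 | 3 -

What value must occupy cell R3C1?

1

Row 3 already contains {2, 3}.
Column 1 already contains {2, 3, 4}.
Its 2×2 block (box 3) already contains {2, 3, 4}.
The only value from 1–4 not eliminated is 1, so R3C1 = 1.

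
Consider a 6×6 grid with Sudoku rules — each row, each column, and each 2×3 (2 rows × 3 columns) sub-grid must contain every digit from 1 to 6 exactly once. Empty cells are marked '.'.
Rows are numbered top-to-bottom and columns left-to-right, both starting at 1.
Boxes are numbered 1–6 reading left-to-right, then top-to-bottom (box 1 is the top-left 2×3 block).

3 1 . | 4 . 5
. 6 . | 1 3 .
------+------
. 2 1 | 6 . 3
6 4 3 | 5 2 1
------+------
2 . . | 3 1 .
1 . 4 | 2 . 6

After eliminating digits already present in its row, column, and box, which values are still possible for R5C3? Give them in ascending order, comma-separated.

5,6

Row 5 already contains {1, 2, 3}.
Column 3 already contains {1, 3, 4}.
Its 2×3 block (box 5) already contains {1, 2, 4}.
Removing those from 1–6 leaves {5, 6} as the candidates for R5C3.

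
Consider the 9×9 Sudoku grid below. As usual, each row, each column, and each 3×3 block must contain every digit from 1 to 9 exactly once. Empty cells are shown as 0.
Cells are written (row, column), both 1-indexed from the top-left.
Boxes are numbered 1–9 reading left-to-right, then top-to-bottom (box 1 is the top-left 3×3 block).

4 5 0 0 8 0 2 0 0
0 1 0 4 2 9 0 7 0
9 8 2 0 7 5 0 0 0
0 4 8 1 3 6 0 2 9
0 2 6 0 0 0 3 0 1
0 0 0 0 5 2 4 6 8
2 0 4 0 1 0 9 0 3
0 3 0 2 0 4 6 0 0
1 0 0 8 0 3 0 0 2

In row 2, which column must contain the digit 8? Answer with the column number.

Consider where 8 can go in row 2.
(2,1) is out (box 1 already has a 8).
(2,3) is out (column 3 already has a 8).
(2,9) is out (column 9 already has a 8).
So the only cell in row 2 that can hold 8 is (2,7).
That is column 7.

7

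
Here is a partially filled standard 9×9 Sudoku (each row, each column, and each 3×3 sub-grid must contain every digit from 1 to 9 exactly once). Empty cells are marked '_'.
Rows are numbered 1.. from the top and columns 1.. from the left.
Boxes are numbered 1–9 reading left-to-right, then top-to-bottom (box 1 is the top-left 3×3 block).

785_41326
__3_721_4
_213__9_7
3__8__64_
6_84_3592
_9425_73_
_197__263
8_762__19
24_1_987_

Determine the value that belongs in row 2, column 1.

Row 2 already contains {1, 2, 3, 4, 7}.
Column 1 already contains {2, 3, 6, 7, 8}.
Its 3×3 block (box 1) already contains {1, 2, 3, 5, 7, 8}.
The only value from 1–9 not eliminated is 9, so row 2, column 1 = 9.

9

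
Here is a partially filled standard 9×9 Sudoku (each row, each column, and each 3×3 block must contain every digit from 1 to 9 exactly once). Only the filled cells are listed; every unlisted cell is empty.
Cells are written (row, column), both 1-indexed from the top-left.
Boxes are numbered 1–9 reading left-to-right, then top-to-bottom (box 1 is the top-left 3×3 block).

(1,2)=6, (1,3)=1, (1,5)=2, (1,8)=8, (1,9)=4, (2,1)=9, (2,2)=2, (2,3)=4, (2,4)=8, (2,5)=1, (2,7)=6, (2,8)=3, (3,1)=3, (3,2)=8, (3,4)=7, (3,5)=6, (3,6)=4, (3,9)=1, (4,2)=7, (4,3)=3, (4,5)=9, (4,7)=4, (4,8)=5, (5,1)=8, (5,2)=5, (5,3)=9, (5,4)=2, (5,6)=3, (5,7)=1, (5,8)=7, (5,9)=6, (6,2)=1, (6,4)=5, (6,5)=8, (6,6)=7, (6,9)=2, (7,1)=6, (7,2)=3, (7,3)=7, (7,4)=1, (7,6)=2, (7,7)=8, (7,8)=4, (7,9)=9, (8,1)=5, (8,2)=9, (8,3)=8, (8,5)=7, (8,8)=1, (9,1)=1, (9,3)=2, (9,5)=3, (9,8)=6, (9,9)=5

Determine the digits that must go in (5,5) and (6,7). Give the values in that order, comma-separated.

For (5,5):
  Row 5 already contains {1, 2, 3, 5, 6, 7, 8, 9}.
  Column 5 already contains {1, 2, 3, 6, 7, 8, 9}.
  Its 3×3 block (box 5) already contains {2, 3, 5, 7, 8, 9}.
  The only value from 1–9 not eliminated is 4, so (5,5) = 4.
For (6,7):
  Consider where 3 can go in box 6.
  (4,9) is out (row 4 already has a 3).
  (6,8) is out (column 8 already has a 3).
  So the only cell in box 6 that can hold 3 is (6,7).
  So (6,7) = 3.

4,3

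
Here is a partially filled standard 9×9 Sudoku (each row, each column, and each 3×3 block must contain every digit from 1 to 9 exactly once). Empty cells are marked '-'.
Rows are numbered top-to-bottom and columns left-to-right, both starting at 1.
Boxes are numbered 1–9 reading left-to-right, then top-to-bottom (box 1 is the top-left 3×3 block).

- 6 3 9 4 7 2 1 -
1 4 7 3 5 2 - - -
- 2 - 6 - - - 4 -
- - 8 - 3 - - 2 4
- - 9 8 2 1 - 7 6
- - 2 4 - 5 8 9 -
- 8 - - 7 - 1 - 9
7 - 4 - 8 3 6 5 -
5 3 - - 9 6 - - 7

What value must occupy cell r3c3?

5

Row 3 already contains {2, 4, 6}.
Column 3 already contains {2, 3, 4, 7, 8, 9}.
Its 3×3 block (box 1) already contains {1, 2, 3, 4, 6, 7}.
The only value from 1–9 not eliminated is 5, so r3c3 = 5.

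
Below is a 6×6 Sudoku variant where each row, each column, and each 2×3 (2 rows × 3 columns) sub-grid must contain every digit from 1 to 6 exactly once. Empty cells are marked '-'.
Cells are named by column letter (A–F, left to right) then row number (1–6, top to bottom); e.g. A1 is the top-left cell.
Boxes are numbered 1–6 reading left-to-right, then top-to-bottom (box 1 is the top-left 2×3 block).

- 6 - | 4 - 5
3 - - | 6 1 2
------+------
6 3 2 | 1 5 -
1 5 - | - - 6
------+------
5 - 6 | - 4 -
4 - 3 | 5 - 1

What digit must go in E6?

6

Cell E6 itself could take any of {2, 6} by direct elimination.
Consider where 6 can go in box 6.
D5 is out (row 5 already has a 6).
F5 is out (row 5 already has a 6).
So the only cell in box 6 that can hold 6 is E6.
Therefore E6 = 6.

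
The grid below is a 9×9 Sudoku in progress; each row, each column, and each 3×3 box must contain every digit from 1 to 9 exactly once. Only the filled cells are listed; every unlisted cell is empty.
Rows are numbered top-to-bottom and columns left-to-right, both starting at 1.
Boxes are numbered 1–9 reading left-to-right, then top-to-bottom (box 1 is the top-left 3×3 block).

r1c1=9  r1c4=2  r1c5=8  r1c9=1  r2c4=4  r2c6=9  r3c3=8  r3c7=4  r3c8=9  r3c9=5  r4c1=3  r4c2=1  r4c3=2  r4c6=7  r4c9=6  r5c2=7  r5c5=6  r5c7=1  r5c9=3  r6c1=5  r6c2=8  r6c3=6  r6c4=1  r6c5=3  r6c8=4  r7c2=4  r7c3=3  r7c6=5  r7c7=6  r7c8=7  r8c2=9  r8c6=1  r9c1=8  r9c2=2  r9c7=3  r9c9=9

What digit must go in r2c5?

5

Cell r2c5 itself could take any of {1, 5, 7} by direct elimination.
Consider where 5 can go in box 2.
r1c6 is out (column 6 already has a 5).
r3c4 is out (row 3 already has a 5).
r3c5 is out (row 3 already has a 5).
r3c6 is out (row 3 already has a 5).
So the only cell in box 2 that can hold 5 is r2c5.
Therefore r2c5 = 5.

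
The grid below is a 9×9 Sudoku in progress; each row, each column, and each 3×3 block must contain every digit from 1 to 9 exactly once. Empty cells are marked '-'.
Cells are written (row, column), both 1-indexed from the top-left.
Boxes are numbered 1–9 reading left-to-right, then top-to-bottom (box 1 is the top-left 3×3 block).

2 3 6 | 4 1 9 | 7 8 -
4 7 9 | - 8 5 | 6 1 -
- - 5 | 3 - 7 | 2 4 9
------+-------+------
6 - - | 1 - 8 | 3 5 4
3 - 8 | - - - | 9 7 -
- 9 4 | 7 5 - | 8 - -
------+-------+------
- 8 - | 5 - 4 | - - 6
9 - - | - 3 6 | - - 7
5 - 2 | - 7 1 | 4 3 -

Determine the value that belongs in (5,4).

6

Cell (5,4) itself could take any of {2, 6} by direct elimination.
Consider where 6 can go in column 4.
(2,4) is out (row 2 already has a 6).
(8,4) is out (row 8 already has a 6).
(9,4) is out (box 8 already has a 6).
So the only cell in column 4 that can hold 6 is (5,4).
Therefore (5,4) = 6.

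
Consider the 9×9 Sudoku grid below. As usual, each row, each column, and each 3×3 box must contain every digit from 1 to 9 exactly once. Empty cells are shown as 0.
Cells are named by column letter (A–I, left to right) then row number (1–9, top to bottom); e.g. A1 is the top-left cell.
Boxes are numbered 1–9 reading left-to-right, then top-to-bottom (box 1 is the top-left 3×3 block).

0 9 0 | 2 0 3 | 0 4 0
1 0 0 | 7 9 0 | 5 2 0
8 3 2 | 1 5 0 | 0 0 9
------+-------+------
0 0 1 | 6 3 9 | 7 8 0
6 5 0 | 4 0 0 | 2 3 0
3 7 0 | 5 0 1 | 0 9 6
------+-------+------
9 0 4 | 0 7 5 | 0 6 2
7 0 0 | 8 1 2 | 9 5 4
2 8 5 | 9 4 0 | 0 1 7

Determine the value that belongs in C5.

Cell C5 itself could take any of {8, 9} by direct elimination.
Consider where 9 can go in column C.
C1 is out (row 1 already has a 9).
C2 is out (row 2 already has a 9).
C6 is out (row 6 already has a 9).
C8 is out (row 8 already has a 9).
So the only cell in column C that can hold 9 is C5.
Therefore C5 = 9.

9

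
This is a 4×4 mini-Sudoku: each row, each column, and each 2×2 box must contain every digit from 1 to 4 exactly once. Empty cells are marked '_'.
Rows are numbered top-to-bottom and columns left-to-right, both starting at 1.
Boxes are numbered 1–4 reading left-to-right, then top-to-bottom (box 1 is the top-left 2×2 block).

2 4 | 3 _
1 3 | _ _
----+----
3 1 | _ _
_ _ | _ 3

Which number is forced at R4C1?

Row 4 already contains {3}.
Column 1 already contains {1, 2, 3}.
Its 2×2 block (box 3) already contains {1, 3}.
The only value from 1–4 not eliminated is 4, so R4C1 = 4.

4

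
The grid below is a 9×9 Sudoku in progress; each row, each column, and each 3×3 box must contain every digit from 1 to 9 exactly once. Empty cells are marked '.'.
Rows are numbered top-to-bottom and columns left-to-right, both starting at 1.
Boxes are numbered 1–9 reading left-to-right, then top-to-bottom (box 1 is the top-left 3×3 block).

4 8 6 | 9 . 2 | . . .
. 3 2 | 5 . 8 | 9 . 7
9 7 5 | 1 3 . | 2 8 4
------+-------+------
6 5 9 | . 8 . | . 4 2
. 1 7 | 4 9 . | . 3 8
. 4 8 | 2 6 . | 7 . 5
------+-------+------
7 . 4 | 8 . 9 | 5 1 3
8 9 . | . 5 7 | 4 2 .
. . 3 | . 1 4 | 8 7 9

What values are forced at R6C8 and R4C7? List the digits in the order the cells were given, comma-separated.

9,1

For R6C8:
  Row 6 already contains {2, 4, 5, 6, 7, 8}.
  Column 8 already contains {1, 2, 3, 4, 7, 8}.
  Its 3×3 block (box 6) already contains {2, 3, 4, 5, 7, 8}.
  The only value from 1–9 not eliminated is 9, so R6C8 = 9.
For R4C7:
  Row 4 already contains {2, 4, 5, 6, 8, 9}.
  Column 7 already contains {2, 4, 5, 7, 8, 9}.
  Its 3×3 block (box 6) already contains {2, 3, 4, 5, 7, 8}.
  The only value from 1–9 not eliminated is 1, so R4C7 = 1.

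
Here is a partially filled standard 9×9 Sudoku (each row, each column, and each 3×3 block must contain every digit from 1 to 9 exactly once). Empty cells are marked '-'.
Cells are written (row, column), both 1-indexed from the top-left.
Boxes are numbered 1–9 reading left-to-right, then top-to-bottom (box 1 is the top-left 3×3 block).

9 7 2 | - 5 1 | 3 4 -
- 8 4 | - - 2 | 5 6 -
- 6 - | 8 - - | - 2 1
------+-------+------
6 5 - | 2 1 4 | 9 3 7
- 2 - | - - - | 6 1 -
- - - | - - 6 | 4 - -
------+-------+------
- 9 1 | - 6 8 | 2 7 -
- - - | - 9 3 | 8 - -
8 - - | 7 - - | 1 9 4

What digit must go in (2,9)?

Row 2 already contains {2, 4, 5, 6, 8}.
Column 9 already contains {1, 4, 7}.
Its 3×3 block (box 3) already contains {1, 2, 3, 4, 5, 6}.
The only value from 1–9 not eliminated is 9, so (2,9) = 9.

9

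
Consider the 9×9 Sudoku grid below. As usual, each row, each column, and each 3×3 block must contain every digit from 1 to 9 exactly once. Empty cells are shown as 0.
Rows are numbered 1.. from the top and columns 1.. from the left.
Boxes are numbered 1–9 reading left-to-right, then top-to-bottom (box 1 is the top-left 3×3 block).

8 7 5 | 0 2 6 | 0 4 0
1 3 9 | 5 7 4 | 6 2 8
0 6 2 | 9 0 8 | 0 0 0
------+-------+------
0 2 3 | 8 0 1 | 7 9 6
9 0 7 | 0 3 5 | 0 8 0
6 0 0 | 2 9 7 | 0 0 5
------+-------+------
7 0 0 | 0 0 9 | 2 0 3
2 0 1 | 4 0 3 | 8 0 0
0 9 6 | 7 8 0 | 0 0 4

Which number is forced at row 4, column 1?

Cell row 4, column 1 itself could take any of {4, 5} by direct elimination.
Consider where 5 can go in row 4.
row 4, column 5 is out (box 5 already has a 5).
So the only cell in row 4 that can hold 5 is row 4, column 1.
Therefore row 4, column 1 = 5.

5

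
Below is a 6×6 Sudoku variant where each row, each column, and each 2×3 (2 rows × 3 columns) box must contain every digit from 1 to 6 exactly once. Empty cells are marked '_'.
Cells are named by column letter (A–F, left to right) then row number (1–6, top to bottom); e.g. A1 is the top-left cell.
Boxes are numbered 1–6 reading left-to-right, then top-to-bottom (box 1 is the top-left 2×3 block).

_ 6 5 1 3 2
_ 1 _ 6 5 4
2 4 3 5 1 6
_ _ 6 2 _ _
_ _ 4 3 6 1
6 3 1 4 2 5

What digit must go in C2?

2

Row 2 already contains {1, 4, 5, 6}.
Column C already contains {1, 3, 4, 5, 6}.
Its 2×3 block (box 1) already contains {1, 5, 6}.
The only value from 1–6 not eliminated is 2, so C2 = 2.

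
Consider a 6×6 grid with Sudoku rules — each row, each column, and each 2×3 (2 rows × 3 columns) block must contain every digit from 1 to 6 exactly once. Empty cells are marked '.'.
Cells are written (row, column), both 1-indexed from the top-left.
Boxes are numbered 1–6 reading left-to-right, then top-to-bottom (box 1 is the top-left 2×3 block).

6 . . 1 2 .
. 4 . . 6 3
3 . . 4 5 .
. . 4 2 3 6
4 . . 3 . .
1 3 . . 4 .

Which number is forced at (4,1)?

5

Row 4 already contains {2, 3, 4, 6}.
Column 1 already contains {1, 3, 4, 6}.
Its 2×3 block (box 3) already contains {3, 4}.
The only value from 1–6 not eliminated is 5, so (4,1) = 5.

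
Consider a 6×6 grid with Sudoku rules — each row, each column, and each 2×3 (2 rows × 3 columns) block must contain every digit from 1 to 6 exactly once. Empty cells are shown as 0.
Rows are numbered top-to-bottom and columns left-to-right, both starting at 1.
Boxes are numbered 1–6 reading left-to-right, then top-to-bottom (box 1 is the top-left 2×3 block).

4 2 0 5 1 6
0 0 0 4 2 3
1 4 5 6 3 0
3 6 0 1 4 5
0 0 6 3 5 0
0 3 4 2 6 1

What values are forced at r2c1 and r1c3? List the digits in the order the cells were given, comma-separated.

6,3

For r2c1:
  Consider where 6 can go in row 2.
  r2c2 is out (column 2 already has a 6).
  r2c3 is out (column 3 already has a 6).
  So the only cell in row 2 that can hold 6 is r2c1.
  So r2c1 = 6.
For r1c3:
  Row 1 already contains {1, 2, 4, 5, 6}.
  Column 3 already contains {4, 5, 6}.
  Its 2×3 block (box 1) already contains {2, 4}.
  The only value from 1–6 not eliminated is 3, so r1c3 = 3.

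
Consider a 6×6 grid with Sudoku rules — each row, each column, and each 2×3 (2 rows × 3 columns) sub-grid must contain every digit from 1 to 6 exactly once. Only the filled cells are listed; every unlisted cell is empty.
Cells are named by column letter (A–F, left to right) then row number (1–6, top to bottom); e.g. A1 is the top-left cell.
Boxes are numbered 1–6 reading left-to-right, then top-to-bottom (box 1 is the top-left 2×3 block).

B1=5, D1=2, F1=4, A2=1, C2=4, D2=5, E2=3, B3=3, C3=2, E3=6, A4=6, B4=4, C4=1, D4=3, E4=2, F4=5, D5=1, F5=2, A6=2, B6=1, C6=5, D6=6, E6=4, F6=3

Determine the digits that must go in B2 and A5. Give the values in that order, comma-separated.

2,4

For B2:
  Consider where 2 can go in row 2.
  F2 is out (column F already has a 2).
  So the only cell in row 2 that can hold 2 is B2.
  So B2 = 2.
For A5:
  Consider where 4 can go in row 5.
  B5 is out (column B already has a 4).
  C5 is out (column C already has a 4).
  E5 is out (column E already has a 4).
  So the only cell in row 5 that can hold 4 is A5.
  So A5 = 4.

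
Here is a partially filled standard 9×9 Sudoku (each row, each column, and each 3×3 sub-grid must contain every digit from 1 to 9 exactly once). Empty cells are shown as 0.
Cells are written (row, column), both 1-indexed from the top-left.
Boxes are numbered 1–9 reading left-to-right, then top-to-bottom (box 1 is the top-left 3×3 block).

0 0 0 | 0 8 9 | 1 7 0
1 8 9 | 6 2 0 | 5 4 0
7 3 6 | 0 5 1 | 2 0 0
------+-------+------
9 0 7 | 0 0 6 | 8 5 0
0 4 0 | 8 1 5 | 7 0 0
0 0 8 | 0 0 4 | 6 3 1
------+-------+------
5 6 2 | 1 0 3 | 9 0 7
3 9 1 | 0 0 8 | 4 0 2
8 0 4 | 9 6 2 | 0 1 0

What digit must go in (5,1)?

Cell (5,1) itself could take any of {2, 6} by direct elimination.
Consider where 6 can go in box 4.
(4,2) is out (row 4 already has a 6).
(5,3) is out (column 3 already has a 6).
(6,1) is out (row 6 already has a 6).
(6,2) is out (row 6 already has a 6).
So the only cell in box 4 that can hold 6 is (5,1).
Therefore (5,1) = 6.

6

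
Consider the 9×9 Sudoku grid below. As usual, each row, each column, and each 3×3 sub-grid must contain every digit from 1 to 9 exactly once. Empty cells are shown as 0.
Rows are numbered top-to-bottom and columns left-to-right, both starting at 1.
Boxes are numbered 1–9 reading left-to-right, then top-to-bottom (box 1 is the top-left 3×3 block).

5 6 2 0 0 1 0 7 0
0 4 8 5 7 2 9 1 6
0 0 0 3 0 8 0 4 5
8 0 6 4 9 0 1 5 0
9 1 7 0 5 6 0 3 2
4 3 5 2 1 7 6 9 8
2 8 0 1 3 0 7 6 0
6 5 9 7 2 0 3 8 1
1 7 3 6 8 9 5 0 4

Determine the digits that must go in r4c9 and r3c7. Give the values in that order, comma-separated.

7,2

For r4c9:
  Row 4 already contains {1, 4, 5, 6, 8, 9}.
  Column 9 already contains {1, 2, 4, 5, 6, 8}.
  Its 3×3 block (box 6) already contains {1, 2, 3, 5, 6, 8, 9}.
  The only value from 1–9 not eliminated is 7, so r4c9 = 7.
For r3c7:
  Row 3 already contains {3, 4, 5, 8}.
  Column 7 already contains {1, 3, 5, 6, 7, 9}.
  Its 3×3 block (box 3) already contains {1, 4, 5, 6, 7, 9}.
  The only value from 1–9 not eliminated is 2, so r3c7 = 2.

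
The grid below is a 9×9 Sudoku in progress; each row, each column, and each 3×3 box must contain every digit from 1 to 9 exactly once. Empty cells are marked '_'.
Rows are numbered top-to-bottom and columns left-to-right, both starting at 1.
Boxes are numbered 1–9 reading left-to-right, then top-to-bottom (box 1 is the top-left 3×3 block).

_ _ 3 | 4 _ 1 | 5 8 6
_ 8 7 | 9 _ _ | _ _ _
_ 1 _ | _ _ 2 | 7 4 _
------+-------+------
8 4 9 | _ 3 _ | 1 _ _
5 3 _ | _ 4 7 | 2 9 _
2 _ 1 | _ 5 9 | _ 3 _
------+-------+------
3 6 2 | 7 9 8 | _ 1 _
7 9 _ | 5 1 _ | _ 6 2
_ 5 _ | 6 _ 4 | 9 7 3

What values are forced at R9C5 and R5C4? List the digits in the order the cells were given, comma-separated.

For R9C5:
  Row 9 already contains {3, 4, 5, 6, 7, 9}.
  Column 5 already contains {1, 3, 4, 5, 9}.
  Its 3×3 block (box 8) already contains {1, 4, 5, 6, 7, 8, 9}.
  The only value from 1–9 not eliminated is 2, so R9C5 = 2.
For R5C4:
  Consider where 1 can go in box 5.
  R4C4 is out (row 4 already has a 1).
  R4C6 is out (row 4 already has a 1).
  R6C4 is out (row 6 already has a 1).
  So the only cell in box 5 that can hold 1 is R5C4.
  So R5C4 = 1.

2,1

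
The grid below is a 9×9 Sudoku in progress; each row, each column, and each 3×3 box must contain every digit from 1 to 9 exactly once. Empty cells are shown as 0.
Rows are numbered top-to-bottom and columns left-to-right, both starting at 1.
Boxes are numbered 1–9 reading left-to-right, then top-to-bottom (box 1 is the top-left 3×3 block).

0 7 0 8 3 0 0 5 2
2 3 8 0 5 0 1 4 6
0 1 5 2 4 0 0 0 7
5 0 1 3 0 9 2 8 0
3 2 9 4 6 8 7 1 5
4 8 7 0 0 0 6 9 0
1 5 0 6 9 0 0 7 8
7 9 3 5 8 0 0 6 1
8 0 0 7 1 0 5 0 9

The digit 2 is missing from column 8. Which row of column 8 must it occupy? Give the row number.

Consider where 2 can go in column 8.
r3c8 is out (row 3 already has a 2).
So the only cell in column 8 that can hold 2 is r9c8.
That is row 9.

9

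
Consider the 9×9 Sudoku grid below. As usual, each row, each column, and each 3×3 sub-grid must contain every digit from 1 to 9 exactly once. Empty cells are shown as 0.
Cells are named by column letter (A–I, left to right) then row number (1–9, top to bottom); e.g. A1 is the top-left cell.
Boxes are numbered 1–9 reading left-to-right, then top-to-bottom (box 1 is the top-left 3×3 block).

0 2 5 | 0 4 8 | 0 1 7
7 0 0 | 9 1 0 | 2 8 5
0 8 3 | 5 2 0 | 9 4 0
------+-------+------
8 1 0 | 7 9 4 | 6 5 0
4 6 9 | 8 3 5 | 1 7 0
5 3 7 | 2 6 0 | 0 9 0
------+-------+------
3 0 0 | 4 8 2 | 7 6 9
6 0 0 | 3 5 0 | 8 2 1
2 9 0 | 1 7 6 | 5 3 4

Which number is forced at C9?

Row 9 already contains {1, 2, 3, 4, 5, 6, 7, 9}.
Column C already contains {3, 5, 7, 9}.
Its 3×3 block (box 7) already contains {2, 3, 6, 9}.
The only value from 1–9 not eliminated is 8, so C9 = 8.

8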